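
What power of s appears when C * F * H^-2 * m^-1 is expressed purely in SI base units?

C = s·A.
F = kg⁻¹·m⁻²·s⁴·A².
H = kg·m²·s⁻²·A⁻².
So H⁻² = kg⁻²·m⁻⁴·s⁴·A⁴.
Combining: C·F·H⁻²·m⁻¹ = (s·A) · (kg⁻¹·m⁻²·s⁴·A²) · (kg⁻²·m⁻⁴·s⁴·A⁴) · m⁻¹ = kg⁻³·m⁻⁷·s⁹·A⁷.
The exponent of s is 9.

9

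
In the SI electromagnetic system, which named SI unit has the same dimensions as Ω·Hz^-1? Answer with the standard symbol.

H

Ω = V/A (resistance = voltage per current),
    = kg·m²·s⁻³·A⁻².
Hz = 1/s = s⁻¹ (frequency is cycles per second).
So Hz⁻¹ = s.
Combining: Ω·Hz⁻¹ = (kg·m²·s⁻³·A⁻²) · s = kg·m²·s⁻²·A⁻².
kg·m²·s⁻²·A⁻² is the base-SI form of the henry.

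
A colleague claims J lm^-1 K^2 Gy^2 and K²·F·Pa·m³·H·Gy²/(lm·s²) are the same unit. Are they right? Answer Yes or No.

Left side:
  J = N·m (work = force × distance),
      = kg·m²·s⁻².
  lm = cd·sr = cd (luminous flux; sr is dimensionless).
  So lm⁻¹ = cd⁻¹.
  Gy = J/kg (absorbed dose = energy per mass),
      = m²·s⁻².
  So Gy² = m⁴·s⁻⁴.
  Combining: J·lm⁻¹·K²·Gy² = (kg·m²·s⁻²) · cd⁻¹ · K² · (m⁴·s⁻⁴) = kg·m⁶·s⁻⁶·K²·cd⁻¹.
Right side:
  lm = cd.
  So lm⁻¹ = cd⁻¹.
  F = kg⁻¹·m⁻²·s⁴·A².
  Pa = kg·m⁻¹·s⁻².
  H = kg·m²·s⁻²·A⁻².
  Gy = m²·s⁻².
  So Gy² = m⁴·s⁻⁴.
  Combining: lm⁻¹·K²·F·s⁻²·Pa·m³·H·Gy² = cd⁻¹ · K² · (kg⁻¹·m⁻²·s⁴·A²) · s⁻² · (kg·m⁻¹·s⁻²) · m³ · (kg·m²·s⁻²·A⁻²) · (m⁴·s⁻⁴) = kg·m⁶·s⁻⁶·K²·cd⁻¹.
Both reduce to kg·m⁶·s⁻⁶·K²·cd⁻¹.

Yes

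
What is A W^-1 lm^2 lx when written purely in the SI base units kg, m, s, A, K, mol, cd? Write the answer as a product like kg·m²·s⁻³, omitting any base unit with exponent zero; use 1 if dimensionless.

kg⁻¹·m⁻⁴·s³·A·cd³

W = J/s (power = energy per time),
    = kg·m²·s⁻³.
So W⁻¹ = kg⁻¹·m⁻²·s³.
lm = cd·sr = cd (luminous flux; sr is dimensionless).
So lm² = cd².
lx = lm/m² (illuminance = luminous flux per area),
    = m⁻²·cd.
Combining: A·W⁻¹·lm²·lx = A · (kg⁻¹·m⁻²·s³) · cd² · (m⁻²·cd) = kg⁻¹·m⁻⁴·s³·A·cd³.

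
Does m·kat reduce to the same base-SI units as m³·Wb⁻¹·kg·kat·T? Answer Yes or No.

Left side:
  kat = mol/s = s⁻¹·mol (catalytic activity).
  Combining: m·kat = m · (s⁻¹·mol) = m·s⁻¹·mol.
Right side:
  Wb = kg·m²·s⁻²·A⁻¹.
  So Wb⁻¹ = kg⁻¹·m⁻²·s²·A.
  kat = s⁻¹·mol.
  T = kg·s⁻²·A⁻¹.
  Combining: m³·Wb⁻¹·kg·kat·T = m³ · (kg⁻¹·m⁻²·s²·A) · kg · (s⁻¹·mol) · (kg·s⁻²·A⁻¹) = kg·m·s⁻¹·mol.
Left is m·s⁻¹·mol; right is kg·m·s⁻¹·mol — different.

No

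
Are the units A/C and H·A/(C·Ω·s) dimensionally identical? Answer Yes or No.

Yes

Left side:
  C = A·s = s·A (charge = current × time).
  So C⁻¹ = s⁻¹·A⁻¹.
  Combining: C⁻¹·A = (s⁻¹·A⁻¹) · A = s⁻¹.
Right side:
  C = s·A.
  So C⁻¹ = s⁻¹·A⁻¹.
  Ω = kg·m²·s⁻³·A⁻².
  So Ω⁻¹ = kg⁻¹·m⁻²·s³·A².
  H = kg·m²·s⁻²·A⁻².
  Combining: C⁻¹·Ω⁻¹·H·A·s⁻¹ = (s⁻¹·A⁻¹) · (kg⁻¹·m⁻²·s³·A²) · (kg·m²·s⁻²·A⁻²) · A · s⁻¹ = s⁻¹.
Both reduce to s⁻¹.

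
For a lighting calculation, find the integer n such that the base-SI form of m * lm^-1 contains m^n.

lm = cd.
So lm⁻¹ = cd⁻¹.
Combining: m·lm⁻¹ = m · cd⁻¹ = m·cd⁻¹.
The exponent of m is 1.

1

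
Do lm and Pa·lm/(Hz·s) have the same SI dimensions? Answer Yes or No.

Left side:
  lm = cd.
Right side:
  Hz = s⁻¹.
  So Hz⁻¹ = s.
  Pa = kg·m⁻¹·s⁻².
  lm = cd.
  Combining: Hz⁻¹·Pa·lm·s⁻¹ = s · (kg·m⁻¹·s⁻²) · cd · s⁻¹ = kg·m⁻¹·s⁻²·cd.
Left is cd; right is kg·m⁻¹·s⁻²·cd — different.

No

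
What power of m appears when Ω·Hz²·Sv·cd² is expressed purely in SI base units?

Ω = kg·m²·s⁻³·A⁻².
Hz = s⁻¹.
So Hz² = s⁻².
Sv = m²·s⁻².
Combining: Ω·Hz²·Sv·cd² = (kg·m²·s⁻³·A⁻²) · s⁻² · (m²·s⁻²) · cd² = kg·m⁴·s⁻⁷·A⁻²·cd².
The exponent of m is 4.

4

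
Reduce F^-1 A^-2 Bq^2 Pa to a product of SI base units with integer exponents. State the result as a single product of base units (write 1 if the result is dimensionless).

kg²·m·s⁻⁸·A⁻⁴

F = C/V (capacitance = charge per voltage),
    = A·s/(kg·m²·s⁻³·A⁻¹) (substituting C and V),
    = kg⁻¹·m⁻²·s⁴·A².
So F⁻¹ = kg·m²·s⁻⁴·A⁻².
Bq = 1/s = s⁻¹ (activity is decays per second).
So Bq² = s⁻².
Pa = N/m² (pressure = force per area),
    = kg·m⁻¹·s⁻².
Combining: F⁻¹·A⁻²·Bq²·Pa = (kg·m²·s⁻⁴·A⁻²) · A⁻² · s⁻² · (kg·m⁻¹·s⁻²) = kg²·m·s⁻⁸·A⁻⁴.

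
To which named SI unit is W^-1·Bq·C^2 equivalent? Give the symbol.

W = J/s (power = energy per time),
    = kg·m²·s⁻³.
So W⁻¹ = kg⁻¹·m⁻²·s³.
Bq = 1/s = s⁻¹ (activity is decays per second).
C = A·s = s·A (charge = current × time).
So C² = s²·A².
Combining: W⁻¹·Bq·C² = (kg⁻¹·m⁻²·s³) · s⁻¹ · (s²·A²) = kg⁻¹·m⁻²·s⁴·A².
kg⁻¹·m⁻²·s⁴·A² is the base-SI form of the farad.

F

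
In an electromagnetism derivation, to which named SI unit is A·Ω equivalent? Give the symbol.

Ω = kg·m²·s⁻³·A⁻².
Combining: A·Ω = A · (kg·m²·s⁻³·A⁻²) = kg·m²·s⁻³·A⁻¹.
kg·m²·s⁻³·A⁻¹ is the base-SI form of the volt.

V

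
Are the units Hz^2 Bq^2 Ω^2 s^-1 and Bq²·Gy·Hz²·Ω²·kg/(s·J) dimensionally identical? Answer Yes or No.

Left side:
  Hz = 1/s = s⁻¹ (frequency is cycles per second).
  So Hz² = s⁻².
  Bq = 1/s = s⁻¹ (activity is decays per second).
  So Bq² = s⁻².
  Ω = V/A (resistance = voltage per current),
      = kg·m²·s⁻³·A⁻².
  So Ω² = kg²·m⁴·s⁻⁶·A⁻⁴.
  Combining: Hz²·Bq²·Ω²·s⁻¹ = s⁻² · s⁻² · (kg²·m⁴·s⁻⁶·A⁻⁴) · s⁻¹ = kg²·m⁴·s⁻¹¹·A⁻⁴.
Right side:
  Bq = 1/s = s⁻¹ (activity is decays per second).
  So Bq² = s⁻².
  Gy = J/kg (absorbed dose = energy per mass),
      = m²·s⁻².
  Hz = 1/s = s⁻¹ (frequency is cycles per second).
  So Hz² = s⁻².
  J = N·m (work = force × distance),
      = kg·m²·s⁻².
  So J⁻¹ = kg⁻¹·m⁻²·s².
  Ω = V/A (resistance = voltage per current),
      = kg·m²·s⁻³·A⁻².
  So Ω² = kg²·m⁴·s⁻⁶·A⁻⁴.
  Combining: Bq²·s⁻¹·Gy·Hz²·J⁻¹·Ω²·kg = s⁻² · s⁻¹ · (m²·s⁻²) · s⁻² · (kg⁻¹·m⁻²·s²) · (kg²·m⁴·s⁻⁶·A⁻⁴) · kg = kg²·m⁴·s⁻¹¹·A⁻⁴.
Both reduce to kg²·m⁴·s⁻¹¹·A⁻⁴.

Yes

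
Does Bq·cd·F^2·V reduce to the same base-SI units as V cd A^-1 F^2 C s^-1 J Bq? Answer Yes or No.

Left side:
  Bq = 1/s = s⁻¹ (activity is decays per second).
  F = C/V (capacitance = charge per voltage),
      = A·s/(kg·m²·s⁻³·A⁻¹) (substituting C and V),
      = kg⁻¹·m⁻²·s⁴·A².
  So F² = kg⁻²·m⁻⁴·s⁸·A⁴.
  V = W/A (potential = power per current),
      = kg·m²·s⁻³·A⁻¹.
  Combining: Bq·cd·F²·V = s⁻¹ · cd · (kg⁻²·m⁻⁴·s⁸·A⁴) · (kg·m²·s⁻³·A⁻¹) = kg⁻¹·m⁻²·s⁴·A³·cd.
Right side:
  V = W/A (potential = power per current),
      = kg·m²·s⁻³·A⁻¹.
  F = C/V (capacitance = charge per voltage),
      = A·s/(kg·m²·s⁻³·A⁻¹) (substituting C and V),
      = kg⁻¹·m⁻²·s⁴·A².
  So F² = kg⁻²·m⁻⁴·s⁸·A⁴.
  C = A·s = s·A (charge = current × time).
  J = N·m (work = force × distance),
      = kg·m²·s⁻².
  Bq = 1/s = s⁻¹ (activity is decays per second).
  Combining: V·cd·A⁻¹·F²·C·s⁻¹·J·Bq = (kg·m²·s⁻³·A⁻¹) · cd · A⁻¹ · (kg⁻²·m⁻⁴·s⁸·A⁴) · (s·A) · s⁻¹ · (kg·m²·s⁻²) · s⁻¹ = s²·A³·cd.
Left is kg⁻¹·m⁻²·s⁴·A³·cd; right is s²·A³·cd — different.

No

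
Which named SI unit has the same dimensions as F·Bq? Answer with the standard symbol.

S

F = C/V (capacitance = charge per voltage),
    = A·s/(kg·m²·s⁻³·A⁻¹) (substituting C and V),
    = kg⁻¹·m⁻²·s⁴·A².
Bq = 1/s = s⁻¹ (activity is decays per second).
Combining: F·Bq = (kg⁻¹·m⁻²·s⁴·A²) · s⁻¹ = kg⁻¹·m⁻²·s³·A².
kg⁻¹·m⁻²·s³·A² is the base-SI form of the siemens.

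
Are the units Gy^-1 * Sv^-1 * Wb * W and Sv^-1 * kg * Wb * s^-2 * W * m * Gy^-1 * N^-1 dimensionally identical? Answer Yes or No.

Yes

Left side:
  Gy = J/kg (absorbed dose = energy per mass),
      = m²·s⁻².
  So Gy⁻¹ = m⁻²·s².
  Sv = J/kg (equivalent dose = energy per mass),
      = m²·s⁻².
  So Sv⁻¹ = m⁻²·s².
  Wb = V·s (flux: a volt is a weber per second),
      = kg·m²·s⁻²·A⁻¹.
  W = J/s (power = energy per time),
      = kg·m²·s⁻³.
  Combining: Gy⁻¹·Sv⁻¹·Wb·W = (m⁻²·s²) · (m⁻²·s²) · (kg·m²·s⁻²·A⁻¹) · (kg·m²·s⁻³) = kg²·s⁻¹·A⁻¹.
Right side:
  Sv = J/kg (equivalent dose = energy per mass),
      = m²·s⁻².
  So Sv⁻¹ = m⁻²·s².
  Wb = V·s (flux: a volt is a weber per second),
      = kg·m²·s⁻²·A⁻¹.
  W = J/s (power = energy per time),
      = kg·m²·s⁻³.
  Gy = J/kg (absorbed dose = energy per mass),
      = m²·s⁻².
  So Gy⁻¹ = m⁻²·s².
  N = kg·m/s² = kg·m·s⁻² (force = mass × acceleration).
  So N⁻¹ = kg⁻¹·m⁻¹·s².
  Combining: Sv⁻¹·kg·Wb·s⁻²·W·m·Gy⁻¹·N⁻¹ = (m⁻²·s²) · kg · (kg·m²·s⁻²·A⁻¹) · s⁻² · (kg·m²·s⁻³) · m · (m⁻²·s²) · (kg⁻¹·m⁻¹·s²) = kg²·s⁻¹·A⁻¹.
Both reduce to kg²·s⁻¹·A⁻¹.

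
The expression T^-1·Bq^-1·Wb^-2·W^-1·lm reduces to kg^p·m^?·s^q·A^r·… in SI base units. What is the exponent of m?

T = Wb/m² (flux density = flux per area),
    = kg·s⁻²·A⁻¹.
So T⁻¹ = kg⁻¹·s²·A.
Bq = 1/s = s⁻¹ (activity is decays per second).
So Bq⁻¹ = s.
Wb = V·s (flux: a volt is a weber per second),
    = kg·m²·s⁻²·A⁻¹.
So Wb⁻² = kg⁻²·m⁻⁴·s⁴·A².
W = J/s (power = energy per time),
    = kg·m²·s⁻³.
So W⁻¹ = kg⁻¹·m⁻²·s³.
lm = cd·sr = cd (luminous flux; sr is dimensionless).
Combining: T⁻¹·Bq⁻¹·Wb⁻²·W⁻¹·lm = (kg⁻¹·s²·A) · s · (kg⁻²·m⁻⁴·s⁴·A²) · (kg⁻¹·m⁻²·s³) · cd = kg⁻⁴·m⁻⁶·s¹⁰·A³·cd.
The exponent of m is -6.

-6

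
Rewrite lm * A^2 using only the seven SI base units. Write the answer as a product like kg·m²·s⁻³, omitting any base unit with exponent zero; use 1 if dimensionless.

A²·cd

lm = cd·sr = cd (luminous flux; sr is dimensionless).
Combining: lm·A² = cd · A² = A²·cd.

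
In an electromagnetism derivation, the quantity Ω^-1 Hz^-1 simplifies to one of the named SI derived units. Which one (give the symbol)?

Ω = V/A (resistance = voltage per current),
    = kg·m²·s⁻³·A⁻².
So Ω⁻¹ = kg⁻¹·m⁻²·s³·A².
Hz = 1/s = s⁻¹ (frequency is cycles per second).
So Hz⁻¹ = s.
Combining: Ω⁻¹·Hz⁻¹ = (kg⁻¹·m⁻²·s³·A²) · s = kg⁻¹·m⁻²·s⁴·A².
kg⁻¹·m⁻²·s⁴·A² is the base-SI form of the farad.

F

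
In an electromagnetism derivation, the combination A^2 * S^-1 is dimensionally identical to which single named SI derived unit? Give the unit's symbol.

W

S = 1/Ω (conductance is reciprocal resistance),
    = kg⁻¹·m⁻²·s³·A².
So S⁻¹ = kg·m²·s⁻³·A⁻².
Combining: A²·S⁻¹ = A² · (kg·m²·s⁻³·A⁻²) = kg·m²·s⁻³.
kg·m²·s⁻³ is the base-SI form of the watt.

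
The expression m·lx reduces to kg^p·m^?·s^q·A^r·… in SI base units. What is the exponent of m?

-1

lx = m⁻²·cd.
Combining: m·lx = m · (m⁻²·cd) = m⁻¹·cd.
The exponent of m is -1.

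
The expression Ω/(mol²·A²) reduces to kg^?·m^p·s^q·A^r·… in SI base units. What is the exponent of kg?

Ω = V/A (resistance = voltage per current),
    = kg·m²·s⁻³·A⁻².
Combining: mol⁻²·Ω·A⁻² = mol⁻² · (kg·m²·s⁻³·A⁻²) · A⁻² = kg·m²·s⁻³·A⁻⁴·mol⁻².
The exponent of kg is 1.

1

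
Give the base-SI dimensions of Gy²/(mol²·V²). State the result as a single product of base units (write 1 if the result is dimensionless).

Gy = m²·s⁻².
So Gy² = m⁴·s⁻⁴.
V = kg·m²·s⁻³·A⁻¹.
So V⁻² = kg⁻²·m⁻⁴·s⁶·A².
Combining: mol⁻²·Gy²·V⁻² = mol⁻² · (m⁴·s⁻⁴) · (kg⁻²·m⁻⁴·s⁶·A²) = kg⁻²·s²·A²·mol⁻².

kg⁻²·s²·A²·mol⁻²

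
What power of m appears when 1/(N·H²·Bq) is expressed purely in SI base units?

-5

N = kg·m/s² = kg·m·s⁻² (force = mass × acceleration).
So N⁻¹ = kg⁻¹·m⁻¹·s².
H = Wb/A (inductance = flux per current),
    = kg·m²·s⁻²·A⁻².
So H⁻² = kg⁻²·m⁻⁴·s⁴·A⁴.
Bq = 1/s = s⁻¹ (activity is decays per second).
So Bq⁻¹ = s.
Combining: N⁻¹·H⁻²·Bq⁻¹ = (kg⁻¹·m⁻¹·s²) · (kg⁻²·m⁻⁴·s⁴·A⁴) · s = kg⁻³·m⁻⁵·s⁷·A⁴.
The exponent of m is -5.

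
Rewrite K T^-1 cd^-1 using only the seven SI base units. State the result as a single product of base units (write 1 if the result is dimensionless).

T = Wb/m² (flux density = flux per area),
    = kg·s⁻²·A⁻¹.
So T⁻¹ = kg⁻¹·s²·A.
Combining: K·T⁻¹·cd⁻¹ = K · (kg⁻¹·s²·A) · cd⁻¹ = kg⁻¹·s²·A·K·cd⁻¹.

kg⁻¹·s²·A·K·cd⁻¹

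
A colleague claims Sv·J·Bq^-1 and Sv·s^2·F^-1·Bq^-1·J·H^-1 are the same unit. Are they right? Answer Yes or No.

Left side:
  Sv = J/kg (equivalent dose = energy per mass),
      = m²·s⁻².
  J = N·m (work = force × distance),
      = kg·m²·s⁻².
  Bq = 1/s = s⁻¹ (activity is decays per second).
  So Bq⁻¹ = s.
  Combining: Sv·J·Bq⁻¹ = (m²·s⁻²) · (kg·m²·s⁻²) · s = kg·m⁴·s⁻³.
Right side:
  Sv = m²·s⁻².
  F = kg⁻¹·m⁻²·s⁴·A².
  So F⁻¹ = kg·m²·s⁻⁴·A⁻².
  Bq = s⁻¹.
  So Bq⁻¹ = s.
  J = kg·m²·s⁻².
  H = kg·m²·s⁻²·A⁻².
  So H⁻¹ = kg⁻¹·m⁻²·s²·A².
  Combining: Sv·s²·F⁻¹·Bq⁻¹·J·H⁻¹ = (m²·s⁻²) · s² · (kg·m²·s⁻⁴·A⁻²) · s · (kg·m²·s⁻²) · (kg⁻¹·m⁻²·s²·A²) = kg·m⁴·s⁻³.
Both reduce to kg·m⁴·s⁻³.

Yes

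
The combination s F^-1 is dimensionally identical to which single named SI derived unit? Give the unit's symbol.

F = C/V (capacitance = charge per voltage),
    = A·s/(kg·m²·s⁻³·A⁻¹) (substituting C and V),
    = kg⁻¹·m⁻²·s⁴·A².
So F⁻¹ = kg·m²·s⁻⁴·A⁻².
Combining: s·F⁻¹ = s · (kg·m²·s⁻⁴·A⁻²) = kg·m²·s⁻³·A⁻².
kg·m²·s⁻³·A⁻² is the base-SI form of the ohm.

Ω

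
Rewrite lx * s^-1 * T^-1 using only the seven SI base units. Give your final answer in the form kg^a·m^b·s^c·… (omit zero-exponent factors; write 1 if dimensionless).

lx = lm/m² (illuminance = luminous flux per area),
    = m⁻²·cd.
T = Wb/m² (flux density = flux per area),
    = kg·s⁻²·A⁻¹.
So T⁻¹ = kg⁻¹·s²·A.
Combining: lx·s⁻¹·T⁻¹ = (m⁻²·cd) · s⁻¹ · (kg⁻¹·s²·A) = kg⁻¹·m⁻²·s·A·cd.

kg⁻¹·m⁻²·s·A·cd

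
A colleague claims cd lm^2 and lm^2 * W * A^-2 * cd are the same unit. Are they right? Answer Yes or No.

Left side:
  lm = cd.
  So lm² = cd².
  Combining: cd·lm² = cd · cd² = cd³.
Right side:
  lm = cd·sr = cd (luminous flux; sr is dimensionless).
  So lm² = cd².
  W = J/s (power = energy per time),
      = kg·m²·s⁻³.
  Combining: lm²·W·A⁻²·cd = cd² · (kg·m²·s⁻³) · A⁻² · cd = kg·m²·s⁻³·A⁻²·cd³.
Left is cd³; right is kg·m²·s⁻³·A⁻²·cd³ — different.

No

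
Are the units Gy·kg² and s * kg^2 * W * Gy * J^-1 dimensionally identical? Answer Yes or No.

Yes

Left side:
  Gy = J/kg (absorbed dose = energy per mass),
      = m²·s⁻².
  Combining: Gy·kg² = (m²·s⁻²) · kg² = kg²·m²·s⁻².
Right side:
  W = J/s (power = energy per time),
      = kg·m²·s⁻³.
  Gy = J/kg (absorbed dose = energy per mass),
      = m²·s⁻².
  J = N·m (work = force × distance),
      = kg·m²·s⁻².
  So J⁻¹ = kg⁻¹·m⁻²·s².
  Combining: s·kg²·W·Gy·J⁻¹ = s · kg² · (kg·m²·s⁻³) · (m²·s⁻²) · (kg⁻¹·m⁻²·s²) = kg²·m²·s⁻².
Both reduce to kg²·m²·s⁻².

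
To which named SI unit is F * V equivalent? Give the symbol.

F = C/V (capacitance = charge per voltage),
    = A·s/(kg·m²·s⁻³·A⁻¹) (substituting C and V),
    = kg⁻¹·m⁻²·s⁴·A².
V = W/A (potential = power per current),
    = kg·m²·s⁻³·A⁻¹.
Combining: F·V = (kg⁻¹·m⁻²·s⁴·A²) · (kg·m²·s⁻³·A⁻¹) = s·A.
s·A is the base-SI form of the coulomb.

C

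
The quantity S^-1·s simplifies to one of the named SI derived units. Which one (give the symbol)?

S = kg⁻¹·m⁻²·s³·A².
So S⁻¹ = kg·m²·s⁻³·A⁻².
Combining: S⁻¹·s = (kg·m²·s⁻³·A⁻²) · s = kg·m²·s⁻²·A⁻².
kg·m²·s⁻²·A⁻² is the base-SI form of the henry.

H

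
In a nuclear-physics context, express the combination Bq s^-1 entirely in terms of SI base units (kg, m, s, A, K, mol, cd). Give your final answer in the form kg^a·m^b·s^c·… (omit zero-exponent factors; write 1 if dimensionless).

s⁻²

Bq = 1/s = s⁻¹ (activity is decays per second).
Combining: Bq·s⁻¹ = s⁻¹ · s⁻¹ = s⁻².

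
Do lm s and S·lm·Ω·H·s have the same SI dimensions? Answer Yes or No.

Left side:
  lm = cd·sr = cd (luminous flux; sr is dimensionless).
  Combining: lm·s = cd · s = s·cd.
Right side:
  S = kg⁻¹·m⁻²·s³·A².
  lm = cd.
  Ω = kg·m²·s⁻³·A⁻².
  H = kg·m²·s⁻²·A⁻².
  Combining: S·lm·Ω·H·s = (kg⁻¹·m⁻²·s³·A²) · cd · (kg·m²·s⁻³·A⁻²) · (kg·m²·s⁻²·A⁻²) · s = kg·m²·s⁻¹·A⁻²·cd.
Left is s·cd; right is kg·m²·s⁻¹·A⁻²·cd — different.

No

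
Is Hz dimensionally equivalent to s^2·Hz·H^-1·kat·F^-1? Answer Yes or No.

No

Left side:
  Hz = s⁻¹.
Right side:
  Hz = 1/s = s⁻¹ (frequency is cycles per second).
  H = Wb/A (inductance = flux per current),
      = kg·m²·s⁻²·A⁻².
  So H⁻¹ = kg⁻¹·m⁻²·s²·A².
  kat = mol/s = s⁻¹·mol (catalytic activity).
  F = C/V (capacitance = charge per voltage),
      = A·s/(kg·m²·s⁻³·A⁻¹) (substituting C and V),
      = kg⁻¹·m⁻²·s⁴·A².
  So F⁻¹ = kg·m²·s⁻⁴·A⁻².
  Combining: s²·Hz·H⁻¹·kat·F⁻¹ = s² · s⁻¹ · (kg⁻¹·m⁻²·s²·A²) · (s⁻¹·mol) · (kg·m²·s⁻⁴·A⁻²) = s⁻²·mol.
Left is s⁻¹; right is s⁻²·mol — different.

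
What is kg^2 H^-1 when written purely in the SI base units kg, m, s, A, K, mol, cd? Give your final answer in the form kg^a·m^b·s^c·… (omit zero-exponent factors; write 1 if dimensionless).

H = Wb/A (inductance = flux per current),
    = kg·m²·s⁻²·A⁻².
So H⁻¹ = kg⁻¹·m⁻²·s²·A².
Combining: kg²·H⁻¹ = kg² · (kg⁻¹·m⁻²·s²·A²) = kg·m⁻²·s²·A².

kg·m⁻²·s²·A²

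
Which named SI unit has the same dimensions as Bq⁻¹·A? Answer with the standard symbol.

Bq = s⁻¹.
So Bq⁻¹ = s.
Combining: Bq⁻¹·A = s · A = s·A.
s·A is the base-SI form of the coulomb.

C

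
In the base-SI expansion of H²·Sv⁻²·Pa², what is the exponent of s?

H = Wb/A (inductance = flux per current),
    = kg·m²·s⁻²·A⁻².
So H² = kg²·m⁴·s⁻⁴·A⁻⁴.
Sv = J/kg (equivalent dose = energy per mass),
    = m²·s⁻².
So Sv⁻² = m⁻⁴·s⁴.
Pa = N/m² (pressure = force per area),
    = kg·m⁻¹·s⁻².
So Pa² = kg²·m⁻²·s⁻⁴.
Combining: H²·Sv⁻²·Pa² = (kg²·m⁴·s⁻⁴·A⁻⁴) · (m⁻⁴·s⁴) · (kg²·m⁻²·s⁻⁴) = kg⁴·m⁻²·s⁻⁴·A⁻⁴.
The exponent of s is -4.

-4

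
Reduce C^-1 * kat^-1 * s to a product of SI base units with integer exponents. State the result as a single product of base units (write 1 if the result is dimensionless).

C = A·s = s·A (charge = current × time).
So C⁻¹ = s⁻¹·A⁻¹.
kat = mol/s = s⁻¹·mol (catalytic activity).
So kat⁻¹ = s·mol⁻¹.
Combining: C⁻¹·kat⁻¹·s = (s⁻¹·A⁻¹) · (s·mol⁻¹) · s = s·A⁻¹·mol⁻¹.

s·A⁻¹·mol⁻¹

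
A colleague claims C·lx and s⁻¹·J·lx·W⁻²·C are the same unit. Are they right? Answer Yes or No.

No

Left side:
  C = s·A.
  lx = m⁻²·cd.
  Combining: C·lx = (s·A) · (m⁻²·cd) = m⁻²·s·A·cd.
Right side:
  J = N·m (work = force × distance),
      = kg·m²·s⁻².
  lx = lm/m² (illuminance = luminous flux per area),
      = m⁻²·cd.
  W = J/s (power = energy per time),
      = kg·m²·s⁻³.
  So W⁻² = kg⁻²·m⁻⁴·s⁶.
  C = A·s = s·A (charge = current × time).
  Combining: s⁻¹·J·lx·W⁻²·C = s⁻¹ · (kg·m²·s⁻²) · (m⁻²·cd) · (kg⁻²·m⁻⁴·s⁶) · (s·A) = kg⁻¹·m⁻⁴·s⁴·A·cd.
Left is m⁻²·s·A·cd; right is kg⁻¹·m⁻⁴·s⁴·A·cd — different.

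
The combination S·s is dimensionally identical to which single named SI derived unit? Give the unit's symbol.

S = 1/Ω (conductance is reciprocal resistance),
    = kg⁻¹·m⁻²·s³·A².
Combining: S·s = (kg⁻¹·m⁻²·s³·A²) · s = kg⁻¹·m⁻²·s⁴·A².
kg⁻¹·m⁻²·s⁴·A² is the base-SI form of the farad.

F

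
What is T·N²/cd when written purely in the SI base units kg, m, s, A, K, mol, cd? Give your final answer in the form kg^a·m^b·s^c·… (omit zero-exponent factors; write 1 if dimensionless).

kg³·m²·s⁻⁶·A⁻¹·cd⁻¹

T = Wb/m² (flux density = flux per area),
    = kg·s⁻²·A⁻¹.
N = kg·m/s² = kg·m·s⁻² (force = mass × acceleration).
So N² = kg²·m²·s⁻⁴.
Combining: T·N²·cd⁻¹ = (kg·s⁻²·A⁻¹) · (kg²·m²·s⁻⁴) · cd⁻¹ = kg³·m²·s⁻⁶·A⁻¹·cd⁻¹.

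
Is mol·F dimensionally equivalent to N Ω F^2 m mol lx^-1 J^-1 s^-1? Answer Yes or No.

Left side:
  F = kg⁻¹·m⁻²·s⁴·A².
  Combining: mol·F = mol · (kg⁻¹·m⁻²·s⁴·A²) = kg⁻¹·m⁻²·s⁴·A²·mol.
Right side:
  N = kg·m/s² = kg·m·s⁻² (force = mass × acceleration).
  Ω = V/A (resistance = voltage per current),
      = kg·m²·s⁻³·A⁻².
  F = C/V (capacitance = charge per voltage),
      = A·s/(kg·m²·s⁻³·A⁻¹) (substituting C and V),
      = kg⁻¹·m⁻²·s⁴·A².
  So F² = kg⁻²·m⁻⁴·s⁸·A⁴.
  lx = lm/m² (illuminance = luminous flux per area),
      = m⁻²·cd.
  So lx⁻¹ = m²·cd⁻¹.
  J = N·m (work = force × distance),
      = kg·m²·s⁻².
  So J⁻¹ = kg⁻¹·m⁻²·s².
  Combining: N·Ω·F²·m·mol·lx⁻¹·J⁻¹·s⁻¹ = (kg·m·s⁻²) · (kg·m²·s⁻³·A⁻²) · (kg⁻²·m⁻⁴·s⁸·A⁴) · m · mol · (m²·cd⁻¹) · (kg⁻¹·m⁻²·s²) · s⁻¹ = kg⁻¹·s⁴·A²·mol·cd⁻¹.
Left is kg⁻¹·m⁻²·s⁴·A²·mol; right is kg⁻¹·s⁴·A²·mol·cd⁻¹ — different.

No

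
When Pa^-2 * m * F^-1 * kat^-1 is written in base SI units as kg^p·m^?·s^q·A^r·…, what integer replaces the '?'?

Pa = N/m² (pressure = force per area),
    = kg·m⁻¹·s⁻².
So Pa⁻² = kg⁻²·m²·s⁴.
F = C/V (capacitance = charge per voltage),
    = A·s/(kg·m²·s⁻³·A⁻¹) (substituting C and V),
    = kg⁻¹·m⁻²·s⁴·A².
So F⁻¹ = kg·m²·s⁻⁴·A⁻².
kat = mol/s = s⁻¹·mol (catalytic activity).
So kat⁻¹ = s·mol⁻¹.
Combining: Pa⁻²·m·F⁻¹·kat⁻¹ = (kg⁻²·m²·s⁴) · m · (kg·m²·s⁻⁴·A⁻²) · (s·mol⁻¹) = kg⁻¹·m⁵·s·A⁻²·mol⁻¹.
The exponent of m is 5.

5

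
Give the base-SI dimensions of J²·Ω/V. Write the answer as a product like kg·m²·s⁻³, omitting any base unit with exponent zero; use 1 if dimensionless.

J = kg·m²·s⁻².
So J² = kg²·m⁴·s⁻⁴.
V = kg·m²·s⁻³·A⁻¹.
So V⁻¹ = kg⁻¹·m⁻²·s³·A.
Ω = kg·m²·s⁻³·A⁻².
Combining: J²·V⁻¹·Ω = (kg²·m⁴·s⁻⁴) · (kg⁻¹·m⁻²·s³·A) · (kg·m²·s⁻³·A⁻²) = kg²·m⁴·s⁻⁴·A⁻¹.

kg²·m⁴·s⁻⁴·A⁻¹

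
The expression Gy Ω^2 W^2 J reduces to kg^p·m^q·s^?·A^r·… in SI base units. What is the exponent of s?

Gy = m²·s⁻².
Ω = kg·m²·s⁻³·A⁻².
So Ω² = kg²·m⁴·s⁻⁶·A⁻⁴.
W = kg·m²·s⁻³.
So W² = kg²·m⁴·s⁻⁶.
J = kg·m²·s⁻².
Combining: Gy·Ω²·W²·J = (m²·s⁻²) · (kg²·m⁴·s⁻⁶·A⁻⁴) · (kg²·m⁴·s⁻⁶) · (kg·m²·s⁻²) = kg⁵·m¹²·s⁻¹⁶·A⁻⁴.
The exponent of s is -16.

-16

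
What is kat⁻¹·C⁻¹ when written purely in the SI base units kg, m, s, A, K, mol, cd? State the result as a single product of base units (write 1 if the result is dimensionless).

kat = mol/s = s⁻¹·mol (catalytic activity).
So kat⁻¹ = s·mol⁻¹.
C = A·s = s·A (charge = current × time).
So C⁻¹ = s⁻¹·A⁻¹.
Combining: kat⁻¹·C⁻¹ = (s·mol⁻¹) · (s⁻¹·A⁻¹) = A⁻¹·mol⁻¹.

A⁻¹·mol⁻¹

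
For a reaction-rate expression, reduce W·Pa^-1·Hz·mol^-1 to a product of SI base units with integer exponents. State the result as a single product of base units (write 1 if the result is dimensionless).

m³·s⁻²·mol⁻¹

W = kg·m²·s⁻³.
Pa = kg·m⁻¹·s⁻².
So Pa⁻¹ = kg⁻¹·m·s².
Hz = s⁻¹.
Combining: W·Pa⁻¹·Hz·mol⁻¹ = (kg·m²·s⁻³) · (kg⁻¹·m·s²) · s⁻¹ · mol⁻¹ = m³·s⁻²·mol⁻¹.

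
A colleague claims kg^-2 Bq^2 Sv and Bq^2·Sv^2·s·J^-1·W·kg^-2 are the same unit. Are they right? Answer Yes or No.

No

Left side:
  Bq = 1/s = s⁻¹ (activity is decays per second).
  So Bq² = s⁻².
  Sv = J/kg (equivalent dose = energy per mass),
      = m²·s⁻².
  Combining: kg⁻²·Bq²·Sv = kg⁻² · s⁻² · (m²·s⁻²) = kg⁻²·m²·s⁻⁴.
Right side:
  Bq = s⁻¹.
  So Bq² = s⁻².
  Sv = m²·s⁻².
  So Sv² = m⁴·s⁻⁴.
  J = kg·m²·s⁻².
  So J⁻¹ = kg⁻¹·m⁻²·s².
  W = kg·m²·s⁻³.
  Combining: Bq²·Sv²·s·J⁻¹·W·kg⁻² = s⁻² · (m⁴·s⁻⁴) · s · (kg⁻¹·m⁻²·s²) · (kg·m²·s⁻³) · kg⁻² = kg⁻²·m⁴·s⁻⁶.
Left is kg⁻²·m²·s⁻⁴; right is kg⁻²·m⁴·s⁻⁶ — different.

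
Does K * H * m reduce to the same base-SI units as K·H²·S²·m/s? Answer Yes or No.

No

Left side:
  H = kg·m²·s⁻²·A⁻².
  Combining: K·H·m = K · (kg·m²·s⁻²·A⁻²) · m = kg·m³·s⁻²·A⁻²·K.
Right side:
  H = Wb/A (inductance = flux per current),
      = kg·m²·s⁻²·A⁻².
  So H² = kg²·m⁴·s⁻⁴·A⁻⁴.
  S = 1/Ω (conductance is reciprocal resistance),
      = kg⁻¹·m⁻²·s³·A².
  So S² = kg⁻²·m⁻⁴·s⁶·A⁴.
  Combining: K·H²·S²·s⁻¹·m = K · (kg²·m⁴·s⁻⁴·A⁻⁴) · (kg⁻²·m⁻⁴·s⁶·A⁴) · s⁻¹ · m = m·s·K.
Left is kg·m³·s⁻²·A⁻²·K; right is m·s·K — different.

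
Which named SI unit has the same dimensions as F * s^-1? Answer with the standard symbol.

S

F = C/V (capacitance = charge per voltage),
    = A·s/(kg·m²·s⁻³·A⁻¹) (substituting C and V),
    = kg⁻¹·m⁻²·s⁴·A².
Combining: F·s⁻¹ = (kg⁻¹·m⁻²·s⁴·A²) · s⁻¹ = kg⁻¹·m⁻²·s³·A².
kg⁻¹·m⁻²·s³·A² is the base-SI form of the siemens.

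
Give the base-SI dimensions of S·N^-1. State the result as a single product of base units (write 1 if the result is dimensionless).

S = kg⁻¹·m⁻²·s³·A².
N = kg·m·s⁻².
So N⁻¹ = kg⁻¹·m⁻¹·s².
Combining: S·N⁻¹ = (kg⁻¹·m⁻²·s³·A²) · (kg⁻¹·m⁻¹·s²) = kg⁻²·m⁻³·s⁵·A².

kg⁻²·m⁻³·s⁵·A²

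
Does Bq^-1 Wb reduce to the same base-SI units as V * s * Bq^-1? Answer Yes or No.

Yes

Left side:
  Bq = s⁻¹.
  So Bq⁻¹ = s.
  Wb = kg·m²·s⁻²·A⁻¹.
  Combining: Bq⁻¹·Wb = s · (kg·m²·s⁻²·A⁻¹) = kg·m²·s⁻¹·A⁻¹.
Right side:
  V = kg·m²·s⁻³·A⁻¹.
  Bq = s⁻¹.
  So Bq⁻¹ = s.
  Combining: V·s·Bq⁻¹ = (kg·m²·s⁻³·A⁻¹) · s · s = kg·m²·s⁻¹·A⁻¹.
Both reduce to kg·m²·s⁻¹·A⁻¹.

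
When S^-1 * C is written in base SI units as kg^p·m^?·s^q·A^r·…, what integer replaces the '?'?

S = kg⁻¹·m⁻²·s³·A².
So S⁻¹ = kg·m²·s⁻³·A⁻².
C = s·A.
Combining: S⁻¹·C = (kg·m²·s⁻³·A⁻²) · (s·A) = kg·m²·s⁻²·A⁻¹.
The exponent of m is 2.

2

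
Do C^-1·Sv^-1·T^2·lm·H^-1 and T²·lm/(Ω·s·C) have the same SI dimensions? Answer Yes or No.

No

Left side:
  C = A·s = s·A (charge = current × time).
  So C⁻¹ = s⁻¹·A⁻¹.
  Sv = J/kg (equivalent dose = energy per mass),
      = m²·s⁻².
  So Sv⁻¹ = m⁻²·s².
  T = Wb/m² (flux density = flux per area),
      = kg·s⁻²·A⁻¹.
  So T² = kg²·s⁻⁴·A⁻².
  lm = cd·sr = cd (luminous flux; sr is dimensionless).
  H = Wb/A (inductance = flux per current),
      = kg·m²·s⁻²·A⁻².
  So H⁻¹ = kg⁻¹·m⁻²·s²·A².
  Combining: C⁻¹·Sv⁻¹·T²·lm·H⁻¹ = (s⁻¹·A⁻¹) · (m⁻²·s²) · (kg²·s⁻⁴·A⁻²) · cd · (kg⁻¹·m⁻²·s²·A²) = kg·m⁻⁴·s⁻¹·A⁻¹·cd.
Right side:
  T = kg·s⁻²·A⁻¹.
  So T² = kg²·s⁻⁴·A⁻².
  Ω = kg·m²·s⁻³·A⁻².
  So Ω⁻¹ = kg⁻¹·m⁻²·s³·A².
  lm = cd.
  C = s·A.
  So C⁻¹ = s⁻¹·A⁻¹.
  Combining: T²·Ω⁻¹·s⁻¹·lm·C⁻¹ = (kg²·s⁻⁴·A⁻²) · (kg⁻¹·m⁻²·s³·A²) · s⁻¹ · cd · (s⁻¹·A⁻¹) = kg·m⁻²·s⁻³·A⁻¹·cd.
Left is kg·m⁻⁴·s⁻¹·A⁻¹·cd; right is kg·m⁻²·s⁻³·A⁻¹·cd — different.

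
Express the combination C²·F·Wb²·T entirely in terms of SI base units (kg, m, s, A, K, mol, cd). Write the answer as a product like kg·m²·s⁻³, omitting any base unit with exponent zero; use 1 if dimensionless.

kg²·m²·A

C = s·A.
So C² = s²·A².
F = kg⁻¹·m⁻²·s⁴·A².
Wb = kg·m²·s⁻²·A⁻¹.
So Wb² = kg²·m⁴·s⁻⁴·A⁻².
T = kg·s⁻²·A⁻¹.
Combining: C²·F·Wb²·T = (s²·A²) · (kg⁻¹·m⁻²·s⁴·A²) · (kg²·m⁴·s⁻⁴·A⁻²) · (kg·s⁻²·A⁻¹) = kg²·m²·A.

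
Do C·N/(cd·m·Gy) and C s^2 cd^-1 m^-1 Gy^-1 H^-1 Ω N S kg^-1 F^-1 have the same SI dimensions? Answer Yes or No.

No

Left side:
  C = s·A.
  N = kg·m·s⁻².
  Gy = m²·s⁻².
  So Gy⁻¹ = m⁻²·s².
  Combining: C·cd⁻¹·N·m⁻¹·Gy⁻¹ = (s·A) · cd⁻¹ · (kg·m·s⁻²) · m⁻¹ · (m⁻²·s²) = kg·m⁻²·s·A·cd⁻¹.
Right side:
  C = A·s = s·A (charge = current × time).
  Gy = J/kg (absorbed dose = energy per mass),
      = m²·s⁻².
  So Gy⁻¹ = m⁻²·s².
  H = Wb/A (inductance = flux per current),
      = kg·m²·s⁻²·A⁻².
  So H⁻¹ = kg⁻¹·m⁻²·s²·A².
  Ω = V/A (resistance = voltage per current),
      = kg·m²·s⁻³·A⁻².
  N = kg·m/s² = kg·m·s⁻² (force = mass × acceleration).
  S = 1/Ω (conductance is reciprocal resistance),
      = kg⁻¹·m⁻²·s³·A².
  F = C/V (capacitance = charge per voltage),
      = A·s/(kg·m²·s⁻³·A⁻¹) (substituting C and V),
      = kg⁻¹·m⁻²·s⁴·A².
  So F⁻¹ = kg·m²·s⁻⁴·A⁻².
  Combining: C·s²·cd⁻¹·m⁻¹·Gy⁻¹·H⁻¹·Ω·N·S·kg⁻¹·F⁻¹ = (s·A) · s² · cd⁻¹ · m⁻¹ · (m⁻²·s²) · (kg⁻¹·m⁻²·s²·A²) · (kg·m²·s⁻³·A⁻²) · (kg·m·s⁻²) · (kg⁻¹·m⁻²·s³·A²) · kg⁻¹ · (kg·m²·s⁻⁴·A⁻²) = m⁻²·s·A·cd⁻¹.
Left is kg·m⁻²·s·A·cd⁻¹; right is m⁻²·s·A·cd⁻¹ — different.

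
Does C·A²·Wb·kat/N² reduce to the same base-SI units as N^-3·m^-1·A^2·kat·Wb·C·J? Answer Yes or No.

Yes

Left side:
  C = s·A.
  Wb = kg·m²·s⁻²·A⁻¹.
  kat = s⁻¹·mol.
  N = kg·m·s⁻².
  So N⁻² = kg⁻²·m⁻²·s⁴.
  Combining: C·A²·Wb·kat·N⁻² = (s·A) · A² · (kg·m²·s⁻²·A⁻¹) · (s⁻¹·mol) · (kg⁻²·m⁻²·s⁴) = kg⁻¹·s²·A²·mol.
Right side:
  N = kg·m/s² = kg·m·s⁻² (force = mass × acceleration).
  So N⁻³ = kg⁻³·m⁻³·s⁶.
  kat = mol/s = s⁻¹·mol (catalytic activity).
  Wb = V·s (flux: a volt is a weber per second),
      = kg·m²·s⁻²·A⁻¹.
  C = A·s = s·A (charge = current × time).
  J = N·m (work = force × distance),
      = kg·m²·s⁻².
  Combining: N⁻³·m⁻¹·A²·kat·Wb·C·J = (kg⁻³·m⁻³·s⁶) · m⁻¹ · A² · (s⁻¹·mol) · (kg·m²·s⁻²·A⁻¹) · (s·A) · (kg·m²·s⁻²) = kg⁻¹·s²·A²·mol.
Both reduce to kg⁻¹·s²·A²·mol.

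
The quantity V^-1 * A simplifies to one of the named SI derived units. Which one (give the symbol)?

S

V = W/A (potential = power per current),
    = kg·m²·s⁻³·A⁻¹.
So V⁻¹ = kg⁻¹·m⁻²·s³·A.
Combining: V⁻¹·A = (kg⁻¹·m⁻²·s³·A) · A = kg⁻¹·m⁻²·s³·A².
kg⁻¹·m⁻²·s³·A² is the base-SI form of the siemens.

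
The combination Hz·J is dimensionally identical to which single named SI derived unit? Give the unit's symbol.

W

Hz = s⁻¹.
J = kg·m²·s⁻².
Combining: Hz·J = s⁻¹ · (kg·m²·s⁻²) = kg·m²·s⁻³.
kg·m²·s⁻³ is the base-SI form of the watt.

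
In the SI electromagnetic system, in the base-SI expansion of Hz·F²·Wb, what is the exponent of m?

-2

Hz = 1/s = s⁻¹ (frequency is cycles per second).
F = C/V (capacitance = charge per voltage),
    = A·s/(kg·m²·s⁻³·A⁻¹) (substituting C and V),
    = kg⁻¹·m⁻²·s⁴·A².
So F² = kg⁻²·m⁻⁴·s⁸·A⁴.
Wb = V·s (flux: a volt is a weber per second),
    = kg·m²·s⁻²·A⁻¹.
Combining: Hz·F²·Wb = s⁻¹ · (kg⁻²·m⁻⁴·s⁸·A⁴) · (kg·m²·s⁻²·A⁻¹) = kg⁻¹·m⁻²·s⁵·A³.
The exponent of m is -2.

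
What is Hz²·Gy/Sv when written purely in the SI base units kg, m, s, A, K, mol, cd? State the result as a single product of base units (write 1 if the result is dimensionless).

Sv = J/kg (equivalent dose = energy per mass),
    = m²·s⁻².
So Sv⁻¹ = m⁻²·s².
Hz = 1/s = s⁻¹ (frequency is cycles per second).
So Hz² = s⁻².
Gy = J/kg (absorbed dose = energy per mass),
    = m²·s⁻².
Combining: Sv⁻¹·Hz²·Gy = (m⁻²·s²) · s⁻² · (m²·s⁻²) = s⁻².

s⁻²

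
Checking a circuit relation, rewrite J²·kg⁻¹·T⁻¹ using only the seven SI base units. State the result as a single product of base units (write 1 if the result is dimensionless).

J = N·m (work = force × distance),
    = kg·m²·s⁻².
So J² = kg²·m⁴·s⁻⁴.
T = Wb/m² (flux density = flux per area),
    = kg·s⁻²·A⁻¹.
So T⁻¹ = kg⁻¹·s²·A.
Combining: J²·kg⁻¹·T⁻¹ = (kg²·m⁴·s⁻⁴) · kg⁻¹ · (kg⁻¹·s²·A) = m⁴·s⁻²·A.

m⁴·s⁻²·A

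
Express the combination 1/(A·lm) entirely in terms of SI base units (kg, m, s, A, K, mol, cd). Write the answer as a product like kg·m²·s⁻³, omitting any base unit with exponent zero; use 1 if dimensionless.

lm = cd·sr = cd (luminous flux; sr is dimensionless).
So lm⁻¹ = cd⁻¹.
Combining: A⁻¹·lm⁻¹ = A⁻¹ · cd⁻¹ = A⁻¹·cd⁻¹.

A⁻¹·cd⁻¹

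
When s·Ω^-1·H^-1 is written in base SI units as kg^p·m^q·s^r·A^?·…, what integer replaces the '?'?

Ω = kg·m²·s⁻³·A⁻².
So Ω⁻¹ = kg⁻¹·m⁻²·s³·A².
H = kg·m²·s⁻²·A⁻².
So H⁻¹ = kg⁻¹·m⁻²·s²·A².
Combining: s·Ω⁻¹·H⁻¹ = s · (kg⁻¹·m⁻²·s³·A²) · (kg⁻¹·m⁻²·s²·A²) = kg⁻²·m⁻⁴·s⁶·A⁴.
The exponent of A is 4.

4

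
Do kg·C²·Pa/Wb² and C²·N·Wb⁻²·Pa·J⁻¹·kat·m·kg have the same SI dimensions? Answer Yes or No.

No

Left side:
  Wb = kg·m²·s⁻²·A⁻¹.
  So Wb⁻² = kg⁻²·m⁻⁴·s⁴·A².
  C = s·A.
  So C² = s²·A².
  Pa = kg·m⁻¹·s⁻².
  Combining: kg·Wb⁻²·C²·Pa = kg · (kg⁻²·m⁻⁴·s⁴·A²) · (s²·A²) · (kg·m⁻¹·s⁻²) = m⁻⁵·s⁴·A⁴.
Right side:
  C = s·A.
  So C² = s²·A².
  N = kg·m·s⁻².
  Wb = kg·m²·s⁻²·A⁻¹.
  So Wb⁻² = kg⁻²·m⁻⁴·s⁴·A².
  Pa = kg·m⁻¹·s⁻².
  J = kg·m²·s⁻².
  So J⁻¹ = kg⁻¹·m⁻²·s².
  kat = s⁻¹·mol.
  Combining: C²·N·Wb⁻²·Pa·J⁻¹·kat·m·kg = (s²·A²) · (kg·m·s⁻²) · (kg⁻²·m⁻⁴·s⁴·A²) · (kg·m⁻¹·s⁻²) · (kg⁻¹·m⁻²·s²) · (s⁻¹·mol) · m · kg = m⁻⁵·s³·A⁴·mol.
Left is m⁻⁵·s⁴·A⁴; right is m⁻⁵·s³·A⁴·mol — different.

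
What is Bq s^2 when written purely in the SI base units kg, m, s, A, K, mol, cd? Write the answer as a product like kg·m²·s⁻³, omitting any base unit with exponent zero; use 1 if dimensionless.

s

Bq = s⁻¹.
Combining: Bq·s² = s⁻¹ · s² = s.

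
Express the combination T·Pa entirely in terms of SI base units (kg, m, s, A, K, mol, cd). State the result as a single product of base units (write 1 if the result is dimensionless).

T = Wb/m² (flux density = flux per area),
    = kg·s⁻²·A⁻¹.
Pa = N/m² (pressure = force per area),
    = kg·m⁻¹·s⁻².
Combining: T·Pa = (kg·s⁻²·A⁻¹) · (kg·m⁻¹·s⁻²) = kg²·m⁻¹·s⁻⁴·A⁻¹.

kg²·m⁻¹·s⁻⁴·A⁻¹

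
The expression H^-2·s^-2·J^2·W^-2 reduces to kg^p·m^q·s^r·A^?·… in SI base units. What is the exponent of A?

4

H = Wb/A (inductance = flux per current),
    = kg·m²·s⁻²·A⁻².
So H⁻² = kg⁻²·m⁻⁴·s⁴·A⁴.
J = N·m (work = force × distance),
    = kg·m²·s⁻².
So J² = kg²·m⁴·s⁻⁴.
W = J/s (power = energy per time),
    = kg·m²·s⁻³.
So W⁻² = kg⁻²·m⁻⁴·s⁶.
Combining: H⁻²·s⁻²·J²·W⁻² = (kg⁻²·m⁻⁴·s⁴·A⁴) · s⁻² · (kg²·m⁴·s⁻⁴) · (kg⁻²·m⁻⁴·s⁶) = kg⁻²·m⁻⁴·s⁴·A⁴.
The exponent of A is 4.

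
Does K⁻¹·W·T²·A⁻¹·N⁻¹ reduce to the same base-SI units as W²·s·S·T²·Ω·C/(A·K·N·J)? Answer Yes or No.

Left side:
  W = kg·m²·s⁻³.
  T = kg·s⁻²·A⁻¹.
  So T² = kg²·s⁻⁴·A⁻².
  N = kg·m·s⁻².
  So N⁻¹ = kg⁻¹·m⁻¹·s².
  Combining: K⁻¹·W·T²·A⁻¹·N⁻¹ = K⁻¹ · (kg·m²·s⁻³) · (kg²·s⁻⁴·A⁻²) · A⁻¹ · (kg⁻¹·m⁻¹·s²) = kg²·m·s⁻⁵·A⁻³·K⁻¹.
Right side:
  W = kg·m²·s⁻³.
  So W² = kg²·m⁴·s⁻⁶.
  S = kg⁻¹·m⁻²·s³·A².
  N = kg·m·s⁻².
  So N⁻¹ = kg⁻¹·m⁻¹·s².
  T = kg·s⁻²·A⁻¹.
  So T² = kg²·s⁻⁴·A⁻².
  Ω = kg·m²·s⁻³·A⁻².
  C = s·A.
  J = kg·m²·s⁻².
  So J⁻¹ = kg⁻¹·m⁻²·s².
  Combining: W²·s·A⁻¹·K⁻¹·S·N⁻¹·T²·Ω·C·J⁻¹ = (kg²·m⁴·s⁻⁶) · s · A⁻¹ · K⁻¹ · (kg⁻¹·m⁻²·s³·A²) · (kg⁻¹·m⁻¹·s²) · (kg²·s⁻⁴·A⁻²) · (kg·m²·s⁻³·A⁻²) · (s·A) · (kg⁻¹·m⁻²·s²) = kg²·m·s⁻⁴·A⁻²·K⁻¹.
Left is kg²·m·s⁻⁵·A⁻³·K⁻¹; right is kg²·m·s⁻⁴·A⁻²·K⁻¹ — different.

No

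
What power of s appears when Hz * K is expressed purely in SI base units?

-1

Hz = 1/s = s⁻¹ (frequency is cycles per second).
Combining: Hz·K = s⁻¹ · K = s⁻¹·K.
The exponent of s is -1.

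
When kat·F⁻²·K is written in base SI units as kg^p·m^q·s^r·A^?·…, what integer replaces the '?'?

kat = s⁻¹·mol.
F = kg⁻¹·m⁻²·s⁴·A².
So F⁻² = kg²·m⁴·s⁻⁸·A⁻⁴.
Combining: kat·F⁻²·K = (s⁻¹·mol) · (kg²·m⁴·s⁻⁸·A⁻⁴) · K = kg²·m⁴·s⁻⁹·A⁻⁴·K·mol.
The exponent of A is -4.

-4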